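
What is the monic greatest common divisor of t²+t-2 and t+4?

Apply the Euclidean algorithm:
  t²+t-2 = (t-3)(t+4) + (10)
  t+4 = ((1/10)t+2/5)(10) + (0)
The last nonzero remainder is the constant 10, so the polynomials are coprime and gcd = 1.

1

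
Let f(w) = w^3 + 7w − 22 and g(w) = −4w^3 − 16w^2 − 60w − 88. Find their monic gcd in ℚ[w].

w^2 + 2w + 11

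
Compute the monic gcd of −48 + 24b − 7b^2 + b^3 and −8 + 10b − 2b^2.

Euclidean algorithm in ℚ[b]:
  b^3 − 7b^2 + 24b − 48 = (−(1/2)b + 1)(−2b^2 + 10b − 8) + (10b − 40)
  −2b^2 + 10b − 8 = (−(1/5)b + 1/5)(10b − 40) + (0)
Last nonzero remainder: 10b − 40. Dividing through by 10 gives the monic gcd b − 4.

−4 + b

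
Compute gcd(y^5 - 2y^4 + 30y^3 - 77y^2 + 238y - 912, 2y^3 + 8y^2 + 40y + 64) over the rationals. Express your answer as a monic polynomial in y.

y^2 + 2y + 16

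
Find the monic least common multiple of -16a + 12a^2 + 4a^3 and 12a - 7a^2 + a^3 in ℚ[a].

Apply the Euclidean algorithm:
  4a^3 + 12a^2 - 16a = (4)(a^3 - 7a^2 + 12a) + (40a^2 - 64a)
  a^3 - 7a^2 + 12a = ((1/40)a - 27/200)(40a^2 - 64a) + ((84/25)a)
  40a^2 - 64a = ((250/21)a - 400/21)((84/25)a) + (0)
Last nonzero remainder: (84/25)a. Dividing through by 84/25 gives the monic gcd a.
Then lcm(f, g) = f·g / gcd(f, g); expanding and making the result monic gives the answer.

-48a + 64a^2 - 13a^3 - 4a^4 + a^5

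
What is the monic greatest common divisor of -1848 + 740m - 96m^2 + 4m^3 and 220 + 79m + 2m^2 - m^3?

-11 + m

Euclidean algorithm in ℚ[m]:
  4m^3 - 96m^2 + 740m - 1848 = (-4)(-m^3 + 2m^2 + 79m + 220) + (-88m^2 + 1056m - 968)
  -m^3 + 2m^2 + 79m + 220 = ((1/88)m + 5/44)(-88m^2 + 1056m - 968) + (-30m + 330)
  -88m^2 + 1056m - 968 = ((44/15)m - 44/15)(-30m + 330) + (0)
Last nonzero remainder: -30m + 330. Dividing through by -30 gives the monic gcd m - 11.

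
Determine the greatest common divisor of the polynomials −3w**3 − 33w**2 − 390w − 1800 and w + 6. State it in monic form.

w + 6

Repeated division with remainder:
  −3w**3 − 33w**2 − 390w − 1800 = (−3w**2 − 15w − 300)(w + 6) + (0)
The last nonzero remainder w + 6 is already monic.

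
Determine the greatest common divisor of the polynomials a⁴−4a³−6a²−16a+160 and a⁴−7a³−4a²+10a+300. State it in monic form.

a²+4a+10

Euclidean algorithm in ℚ[a]:
  a⁴−4a³−6a²−16a+160 = (a⁴−7a³−4a²+10a+300) + (3a³−2a²−26a−140)
  a⁴−7a³−4a²+10a+300 = ((1/3)a−19/9)(3a³−2a²−26a−140) + ((4/9)a²+(16/9)a+40/9)
  3a³−2a²−26a−140 = ((27/4)a−63/2)((4/9)a²+(16/9)a+40/9) + (0)
Last nonzero remainder: (4/9)a²+(16/9)a+40/9. Dividing through by 4/9 gives the monic gcd a²+4a+10.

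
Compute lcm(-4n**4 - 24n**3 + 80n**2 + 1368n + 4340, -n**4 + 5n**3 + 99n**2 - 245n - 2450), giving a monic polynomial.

n**6 + 3n**5 - 108n**4 - 702n**3 + 1341n**2 + 27195n + 75950

By polynomial division,
  -4n**4 - 24n**3 + 80n**2 + 1368n + 4340 = (4)(-n**4 + 5n**3 + 99n**2 - 245n - 2450) + (-44n**3 - 316n**2 + 2348n + 14140)
  -n**4 + 5n**3 + 99n**2 - 245n - 2450 = ((1/44)n - 67/242)(-44n**3 - 316n**2 + 2348n + 14140) + (-(5064/121)n**2 + (10128/121)n + 177240/121)
  -44n**3 - 316n**2 + 2348n + 14140 = ((1331/1266)n + 12221/1266)(-(5064/121)n**2 + (10128/121)n + 177240/121) + (0)
Last nonzero remainder: -(5064/121)n**2 + (10128/121)n + 177240/121. Dividing through by -5064/121 gives the monic gcd n**2 - 2n - 35.
Then lcm(f, g) = f·g / gcd(f, g); expanding and making the result monic gives the answer.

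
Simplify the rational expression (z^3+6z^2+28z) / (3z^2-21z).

(z^2+6z+28)/(3z-21)

By polynomial division,
  z^3+6z^2+28z = ((1/3)z+13/3)(3z^2-21z) + (119z)
  3z^2-21z = ((3/119)z-3/17)(119z) + (0)
Last nonzero remainder: 119z. Dividing through by 119 gives the monic gcd z.
Cancel z from numerator and denominator to get the reduced form.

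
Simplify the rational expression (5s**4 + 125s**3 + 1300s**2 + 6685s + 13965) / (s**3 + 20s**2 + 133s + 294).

(5s**2 + 55s + 285)/(s + 6)

Repeated division with remainder:
  5s**4 + 125s**3 + 1300s**2 + 6685s + 13965 = (5s + 25)(s**3 + 20s**2 + 133s + 294) + (135s**2 + 1890s + 6615)
  s**3 + 20s**2 + 133s + 294 = ((1/135)s + 2/45)(135s**2 + 1890s + 6615) + (0)
Last nonzero remainder: 135s**2 + 1890s + 6615. Dividing through by 135 gives the monic gcd s**2 + 14s + 49.
Cancel s**2 + 14s + 49 from numerator and denominator to get the reduced form.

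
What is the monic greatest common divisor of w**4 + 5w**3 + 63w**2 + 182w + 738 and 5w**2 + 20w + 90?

w**2 + 4w + 18

Repeated division with remainder:
  w**4 + 5w**3 + 63w**2 + 182w + 738 = ((1/5)w**2 + (1/5)w + 41/5)(5w**2 + 20w + 90) + (0)
Last nonzero remainder: 5w**2 + 20w + 90. Dividing through by 5 gives the monic gcd w**2 + 4w + 18.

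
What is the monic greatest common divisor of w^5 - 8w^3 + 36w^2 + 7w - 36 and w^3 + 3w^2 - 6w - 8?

Apply the Euclidean algorithm:
  w^5 - 8w^3 + 36w^2 + 7w - 36 = (w^2 - 3w + 7)(w^3 + 3w^2 - 6w - 8) + (5w^2 + 25w + 20)
  w^3 + 3w^2 - 6w - 8 = ((1/5)w - 2/5)(5w^2 + 25w + 20) + (0)
Last nonzero remainder: 5w^2 + 25w + 20. Dividing through by 5 gives the monic gcd w^2 + 5w + 4.

w^2 + 5w + 4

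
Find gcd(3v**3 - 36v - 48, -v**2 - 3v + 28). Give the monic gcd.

v - 4

Apply the Euclidean algorithm:
  3v**3 - 36v - 48 = (-3v + 9)(-v**2 - 3v + 28) + (75v - 300)
  -v**2 - 3v + 28 = (-(1/75)v - 7/75)(75v - 300) + (0)
Last nonzero remainder: 75v - 300. Dividing through by 75 gives the monic gcd v - 4.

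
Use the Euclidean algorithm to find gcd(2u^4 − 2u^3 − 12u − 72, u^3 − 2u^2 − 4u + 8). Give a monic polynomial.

Euclidean algorithm in ℚ[u]:
  2u^4 − 2u^3 − 12u − 72 = (2u + 2)(u^3 − 2u^2 − 4u + 8) + (12u^2 − 20u − 88)
  u^3 − 2u^2 − 4u + 8 = ((1/12)u − 1/36)(12u^2 − 20u − 88) + ((25/9)u + 50/9)
  12u^2 − 20u − 88 = ((108/25)u − 396/25)((25/9)u + 50/9) + (0)
Last nonzero remainder: (25/9)u + 50/9. Dividing through by 25/9 gives the monic gcd u + 2.

u + 2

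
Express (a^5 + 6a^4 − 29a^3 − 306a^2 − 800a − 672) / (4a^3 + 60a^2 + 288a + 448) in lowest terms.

(a^3 − 2a^2 − 29a − 42)/(4a + 28)

By polynomial division,
  a^5 + 6a^4 − 29a^3 − 306a^2 − 800a − 672 = ((1/4)a^2 − (9/4)a + 17/2)(4a^3 + 60a^2 + 288a + 448) + (−280a^2 − 2240a − 4480)
  4a^3 + 60a^2 + 288a + 448 = (−(1/70)a − 1/10)(−280a^2 − 2240a − 4480) + (0)
Last nonzero remainder: −280a^2 − 2240a − 4480. Dividing through by −280 gives the monic gcd a^2 + 8a + 16.
Cancel a^2 + 8a + 16 from numerator and denominator to get the reduced form.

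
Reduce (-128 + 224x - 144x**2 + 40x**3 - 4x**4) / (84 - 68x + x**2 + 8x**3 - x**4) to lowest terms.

Apply the Euclidean algorithm:
  -4x**4 + 40x**3 - 144x**2 + 224x - 128 = (4)(-x**4 + 8x**3 + x**2 - 68x + 84) + (8x**3 - 148x**2 + 496x - 464)
  -x**4 + 8x**3 + x**2 - 68x + 84 = (-(1/8)x - 21/16)(8x**3 - 148x**2 + 496x - 464) + (-(525/4)x**2 + 525x - 525)
  8x**3 - 148x**2 + 496x - 464 = (-(32/525)x + 464/525)(-(525/4)x**2 + 525x - 525) + (0)
Last nonzero remainder: -(525/4)x**2 + 525x - 525. Dividing through by -525/4 gives the monic gcd x**2 - 4x + 4.
Cancel x**2 - 4x + 4 from numerator and denominator to get the reduced form.

(32 - 24x + 4x**2)/(-21 - 4x + x**2)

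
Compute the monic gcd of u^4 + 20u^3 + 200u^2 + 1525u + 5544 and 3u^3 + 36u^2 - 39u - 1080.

u^2 + 17u + 72

Apply the Euclidean algorithm:
  u^4 + 20u^3 + 200u^2 + 1525u + 5544 = ((1/3)u + 8/3)(3u^3 + 36u^2 - 39u - 1080) + (117u^2 + 1989u + 8424)
  3u^3 + 36u^2 - 39u - 1080 = ((1/39)u - 5/39)(117u^2 + 1989u + 8424) + (0)
Last nonzero remainder: 117u^2 + 1989u + 8424. Dividing through by 117 gives the monic gcd u^2 + 17u + 72.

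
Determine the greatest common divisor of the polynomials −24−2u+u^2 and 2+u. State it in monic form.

By polynomial division,
  u^2−2u−24 = (u−4)(u+2) + (−16)
  u+2 = (−(1/16)u−1/8)(−16) + (0)
The last nonzero remainder is the constant −16, so the polynomials are coprime and gcd = 1.

1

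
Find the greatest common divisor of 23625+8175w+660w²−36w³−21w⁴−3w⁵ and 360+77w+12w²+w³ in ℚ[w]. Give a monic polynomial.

Repeated division with remainder:
  −3w⁵−21w⁴−36w³+660w²+8175w+23625 = (−3w²+15w+15)(w³+12w²+77w+360) + (405w²+1620w+18225)
  w³+12w²+77w+360 = ((1/405)w+8/405)(405w²+1620w+18225) + (0)
Last nonzero remainder: 405w²+1620w+18225. Dividing through by 405 gives the monic gcd w²+4w+45.

45+4w+w²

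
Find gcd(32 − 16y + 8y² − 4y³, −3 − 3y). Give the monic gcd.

By polynomial division,
  −4y³ + 8y² − 16y + 32 = ((4/3)y² − 4y + 28/3)(−3y − 3) + (60)
  −3y − 3 = (−(1/20)y − 1/20)(60) + (0)
The last nonzero remainder is the constant 60, so the polynomials are coprime and gcd = 1.

1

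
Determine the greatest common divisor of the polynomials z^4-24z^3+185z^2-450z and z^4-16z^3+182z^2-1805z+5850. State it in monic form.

z^2-15z+50

By polynomial division,
  z^4-24z^3+185z^2-450z = (z^4-16z^3+182z^2-1805z+5850) + (-8z^3+3z^2+1355z-5850)
  z^4-16z^3+182z^2-1805z+5850 = (-(1/8)z+125/64)(-8z^3+3z^2+1355z-5850) + ((22113/64)z^2-(331695/64)z+552825/32)
  -8z^3+3z^2+1355z-5850 = (-(512/22113)z-64/189)((22113/64)z^2-(331695/64)z+552825/32) + (0)
Last nonzero remainder: (22113/64)z^2-(331695/64)z+552825/32. Dividing through by 22113/64 gives the monic gcd z^2-15z+50.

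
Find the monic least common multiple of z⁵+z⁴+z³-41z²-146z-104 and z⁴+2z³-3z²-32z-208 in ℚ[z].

Repeated division with remainder:
  z⁵+z⁴+z³-41z²-146z-104 = (z-1)(z⁴+2z³-3z²-32z-208) + (6z³-12z²+30z-312)
  z⁴+2z³-3z²-32z-208 = ((1/6)z+2/3)(6z³-12z²+30z-312) + (0)
Last nonzero remainder: 6z³-12z²+30z-312. Dividing through by 6 gives the monic gcd z³-2z²+5z-52.
Then lcm(f, g) = f·g / gcd(f, g); expanding and making the result monic gives the answer.

z⁶+5z⁵+5z⁴-37z³-310z²-688z-416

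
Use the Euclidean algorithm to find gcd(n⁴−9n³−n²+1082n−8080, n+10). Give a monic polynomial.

Euclidean algorithm in ℚ[n]:
  n⁴−9n³−n²+1082n−8080 = (n³−19n²+189n−808)(n+10) + (0)
The last nonzero remainder n+10 is already monic.

n+10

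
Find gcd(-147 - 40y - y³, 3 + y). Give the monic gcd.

3 + y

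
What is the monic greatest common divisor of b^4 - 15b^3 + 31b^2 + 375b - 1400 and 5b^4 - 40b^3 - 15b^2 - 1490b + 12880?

b^2 - 15b + 56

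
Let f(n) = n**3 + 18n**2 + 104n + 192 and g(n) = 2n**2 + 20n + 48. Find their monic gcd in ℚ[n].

Repeated division with remainder:
  n**3 + 18n**2 + 104n + 192 = ((1/2)n + 4)(2n**2 + 20n + 48) + (0)
Last nonzero remainder: 2n**2 + 20n + 48. Dividing through by 2 gives the monic gcd n**2 + 10n + 24.

n**2 + 10n + 24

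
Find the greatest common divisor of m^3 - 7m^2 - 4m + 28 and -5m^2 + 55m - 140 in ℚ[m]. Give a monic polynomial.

m - 7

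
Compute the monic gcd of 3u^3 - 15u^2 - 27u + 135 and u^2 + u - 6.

u + 3

Apply the Euclidean algorithm:
  3u^3 - 15u^2 - 27u + 135 = (3u - 18)(u^2 + u - 6) + (9u + 27)
  u^2 + u - 6 = ((1/9)u - 2/9)(9u + 27) + (0)
Last nonzero remainder: 9u + 27. Dividing through by 9 gives the monic gcd u + 3.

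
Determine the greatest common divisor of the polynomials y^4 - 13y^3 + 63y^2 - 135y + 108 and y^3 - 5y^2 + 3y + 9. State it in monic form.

y^2 - 6y + 9

By polynomial division,
  y^4 - 13y^3 + 63y^2 - 135y + 108 = (y - 8)(y^3 - 5y^2 + 3y + 9) + (20y^2 - 120y + 180)
  y^3 - 5y^2 + 3y + 9 = ((1/20)y + 1/20)(20y^2 - 120y + 180) + (0)
Last nonzero remainder: 20y^2 - 120y + 180. Dividing through by 20 gives the monic gcd y^2 - 6y + 9.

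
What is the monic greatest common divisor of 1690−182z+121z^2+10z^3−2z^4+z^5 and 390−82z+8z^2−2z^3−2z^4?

65+8z+4z^2+z^3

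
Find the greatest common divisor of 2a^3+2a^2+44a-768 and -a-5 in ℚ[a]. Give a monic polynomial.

1

Repeated division with remainder:
  2a^3+2a^2+44a-768 = (-2a^2+8a-84)(-a-5) + (-1188)
  -a-5 = ((1/1188)a+5/1188)(-1188) + (0)
The last nonzero remainder is the constant -1188, so the polynomials are coprime and gcd = 1.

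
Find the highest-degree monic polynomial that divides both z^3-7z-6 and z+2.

z+2

Apply the Euclidean algorithm:
  z^3-7z-6 = (z^2-2z-3)(z+2) + (0)
The last nonzero remainder z+2 is already monic.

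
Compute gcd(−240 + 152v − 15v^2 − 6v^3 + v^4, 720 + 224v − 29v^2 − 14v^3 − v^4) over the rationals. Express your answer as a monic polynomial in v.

−20 + v + v^2

Apply the Euclidean algorithm:
  v^4 − 6v^3 − 15v^2 + 152v − 240 = (−1)(−v^4 − 14v^3 − 29v^2 + 224v + 720) + (−20v^3 − 44v^2 + 376v + 480)
  −v^4 − 14v^3 − 29v^2 + 224v + 720 = ((1/20)v + 59/100)(−20v^3 − 44v^2 + 376v + 480) + (−(546/25)v^2 − (546/25)v + 2184/5)
  −20v^3 − 44v^2 + 376v + 480 = ((250/273)v + 100/91)(−(546/25)v^2 − (546/25)v + 2184/5) + (0)
Last nonzero remainder: −(546/25)v^2 − (546/25)v + 2184/5. Dividing through by −546/25 gives the monic gcd v^2 + v − 20.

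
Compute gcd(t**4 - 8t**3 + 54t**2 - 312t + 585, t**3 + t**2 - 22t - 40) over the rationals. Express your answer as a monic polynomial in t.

t - 5

Euclidean algorithm in ℚ[t]:
  t**4 - 8t**3 + 54t**2 - 312t + 585 = (t - 9)(t**3 + t**2 - 22t - 40) + (85t**2 - 470t + 225)
  t**3 + t**2 - 22t - 40 = ((1/85)t + 111/1445)(85t**2 - 470t + 225) + ((3311/289)t - 16555/289)
  85t**2 - 470t + 225 = ((24565/3311)t - 13005/3311)((3311/289)t - 16555/289) + (0)
Last nonzero remainder: (3311/289)t - 16555/289. Dividing through by 3311/289 gives the monic gcd t - 5.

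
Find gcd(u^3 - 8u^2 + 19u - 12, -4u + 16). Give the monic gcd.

u - 4

By polynomial division,
  u^3 - 8u^2 + 19u - 12 = (-(1/4)u^2 + u - 3/4)(-4u + 16) + (0)
Last nonzero remainder: -4u + 16. Dividing through by -4 gives the monic gcd u - 4.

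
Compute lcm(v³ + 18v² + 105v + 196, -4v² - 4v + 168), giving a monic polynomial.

By polynomial division,
  v³ + 18v² + 105v + 196 = (-(1/4)v - 17/4)(-4v² - 4v + 168) + (130v + 910)
  -4v² - 4v + 168 = (-(2/65)v + 12/65)(130v + 910) + (0)
Last nonzero remainder: 130v + 910. Dividing through by 130 gives the monic gcd v + 7.
Then lcm(f, g) = f·g / gcd(f, g); expanding and making the result monic gives the answer.

v⁴ + 12v³ - 3v² - 434v - 1176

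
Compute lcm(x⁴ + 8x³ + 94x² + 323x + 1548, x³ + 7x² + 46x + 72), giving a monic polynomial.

x⁵ + 10x⁴ + 110x³ + 511x² + 2194x + 3096

Apply the Euclidean algorithm:
  x⁴ + 8x³ + 94x² + 323x + 1548 = (x + 1)(x³ + 7x² + 46x + 72) + (41x² + 205x + 1476)
  x³ + 7x² + 46x + 72 = ((1/41)x + 2/41)(41x² + 205x + 1476) + (0)
Last nonzero remainder: 41x² + 205x + 1476. Dividing through by 41 gives the monic gcd x² + 5x + 36.
Then lcm(f, g) = f·g / gcd(f, g); expanding and making the result monic gives the answer.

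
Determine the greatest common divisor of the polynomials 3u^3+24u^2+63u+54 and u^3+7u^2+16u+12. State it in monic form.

u^2+5u+6

By polynomial division,
  3u^3+24u^2+63u+54 = (3)(u^3+7u^2+16u+12) + (3u^2+15u+18)
  u^3+7u^2+16u+12 = ((1/3)u+2/3)(3u^2+15u+18) + (0)
Last nonzero remainder: 3u^2+15u+18. Dividing through by 3 gives the monic gcd u^2+5u+6.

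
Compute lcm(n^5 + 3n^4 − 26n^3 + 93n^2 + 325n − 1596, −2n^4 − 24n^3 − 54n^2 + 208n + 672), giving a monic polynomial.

n^6 + 7n^5 − 14n^4 − 11n^3 + 697n^2 − 296n − 6384

Repeated division with remainder:
  n^5 + 3n^4 − 26n^3 + 93n^2 + 325n − 1596 = (−(1/2)n + 9/2)(−2n^4 − 24n^3 − 54n^2 + 208n + 672) + (55n^3 + 440n^2 − 275n − 4620)
  −2n^4 − 24n^3 − 54n^2 + 208n + 672 = (−(2/55)n − 8/55)(55n^3 + 440n^2 − 275n − 4620) + (0)
Last nonzero remainder: 55n^3 + 440n^2 − 275n − 4620. Dividing through by 55 gives the monic gcd n^3 + 8n^2 − 5n − 84.
Then lcm(f, g) = f·g / gcd(f, g); expanding and making the result monic gives the answer.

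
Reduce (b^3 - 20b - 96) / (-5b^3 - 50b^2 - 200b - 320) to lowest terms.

(-b + 6)/(5b + 20)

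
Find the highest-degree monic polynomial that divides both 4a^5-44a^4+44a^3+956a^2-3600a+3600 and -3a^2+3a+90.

a^2-a-30

Repeated division with remainder:
  4a^5-44a^4+44a^3+956a^2-3600a+3600 = (-(4/3)a^3+(40/3)a^2-(124/3)a+40)(-3a^2+3a+90) + (0)
Last nonzero remainder: -3a^2+3a+90. Dividing through by -3 gives the monic gcd a^2-a-30.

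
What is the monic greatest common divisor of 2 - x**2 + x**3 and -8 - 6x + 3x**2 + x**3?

1 + x

Apply the Euclidean algorithm:
  x**3 - x**2 + 2 = (x**3 + 3x**2 - 6x - 8) + (-4x**2 + 6x + 10)
  x**3 + 3x**2 - 6x - 8 = (-(1/4)x - 9/8)(-4x**2 + 6x + 10) + ((13/4)x + 13/4)
  -4x**2 + 6x + 10 = (-(16/13)x + 40/13)((13/4)x + 13/4) + (0)
Last nonzero remainder: (13/4)x + 13/4. Dividing through by 13/4 gives the monic gcd x + 1.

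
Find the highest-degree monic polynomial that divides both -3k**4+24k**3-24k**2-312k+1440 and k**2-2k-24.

k**2-2k-24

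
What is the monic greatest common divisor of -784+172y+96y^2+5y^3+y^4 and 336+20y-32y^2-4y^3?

4+y

Euclidean algorithm in ℚ[y]:
  y^4+5y^3+96y^2+172y-784 = (-(1/4)y+3/4)(-4y^3-32y^2+20y+336) + (125y^2+241y-1036)
  -4y^3-32y^2+20y+336 = (-(4/125)y-3036/15625)(125y^2+241y-1036) + ((526176/15625)y+2104704/15625)
  125y^2+241y-1036 = ((1953125/526176)y-578125/75168)((526176/15625)y+2104704/15625) + (0)
Last nonzero remainder: (526176/15625)y+2104704/15625. Dividing through by 526176/15625 gives the monic gcd y+4.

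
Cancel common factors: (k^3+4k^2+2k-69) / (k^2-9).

(k^2+7k+23)/(k+3)

Apply the Euclidean algorithm:
  k^3+4k^2+2k-69 = (k+4)(k^2-9) + (11k-33)
  k^2-9 = ((1/11)k+3/11)(11k-33) + (0)
Last nonzero remainder: 11k-33. Dividing through by 11 gives the monic gcd k-3.
Cancel k-3 from numerator and denominator to get the reduced form.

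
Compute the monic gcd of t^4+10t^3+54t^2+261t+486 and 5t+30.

Euclidean algorithm in ℚ[t]:
  t^4+10t^3+54t^2+261t+486 = ((1/5)t^3+(4/5)t^2+6t+81/5)(5t+30) + (0)
Last nonzero remainder: 5t+30. Dividing through by 5 gives the monic gcd t+6.

t+6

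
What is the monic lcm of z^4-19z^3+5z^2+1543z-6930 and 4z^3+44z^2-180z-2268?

By polynomial division,
  z^4-19z^3+5z^2+1543z-6930 = ((1/4)z-15/2)(4z^3+44z^2-180z-2268) + (380z^2+760z-23940)
  4z^3+44z^2-180z-2268 = ((1/95)z+9/95)(380z^2+760z-23940) + (0)
Last nonzero remainder: 380z^2+760z-23940. Dividing through by 380 gives the monic gcd z^2+2z-63.
Then lcm(f, g) = f·g / gcd(f, g); expanding and making the result monic gives the answer.

z^5-10z^4-166z^3+1588z^2+6957z-62370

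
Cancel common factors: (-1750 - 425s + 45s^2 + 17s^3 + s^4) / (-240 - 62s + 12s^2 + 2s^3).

(350 + 155s + 22s^2 + s^3)/(48 + 22s + 2s^2)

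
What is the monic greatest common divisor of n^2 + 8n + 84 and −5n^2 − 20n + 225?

Euclidean algorithm in ℚ[n]:
  n^2 + 8n + 84 = (−1/5)(−5n^2 − 20n + 225) + (4n + 129)
  −5n^2 − 20n + 225 = (−(5/4)n + 565/16)(4n + 129) + (−69285/16)
  4n + 129 = (−(64/69285)n − 688/23095)(−69285/16) + (0)
The last nonzero remainder is the constant −69285/16, so the polynomials are coprime and gcd = 1.

1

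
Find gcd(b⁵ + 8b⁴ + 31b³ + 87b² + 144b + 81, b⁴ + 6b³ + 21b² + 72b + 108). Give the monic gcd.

By polynomial division,
  b⁵ + 8b⁴ + 31b³ + 87b² + 144b + 81 = (b + 2)(b⁴ + 6b³ + 21b² + 72b + 108) + (−2b³ − 27b² − 108b − 135)
  b⁴ + 6b³ + 21b² + 72b + 108 = (−(1/2)b + 15/4)(−2b³ − 27b² − 108b − 135) + ((273/4)b² + (819/2)b + 2457/4)
  −2b³ − 27b² − 108b − 135 = (−(8/273)b − 20/91)((273/4)b² + (819/2)b + 2457/4) + (0)
Last nonzero remainder: (273/4)b² + (819/2)b + 2457/4. Dividing through by 273/4 gives the monic gcd b² + 6b + 9.

b² + 6b + 9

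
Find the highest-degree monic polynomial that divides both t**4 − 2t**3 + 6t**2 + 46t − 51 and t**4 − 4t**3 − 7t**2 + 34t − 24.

t**2 + 2t − 3

Euclidean algorithm in ℚ[t]:
  t**4 − 2t**3 + 6t**2 + 46t − 51 = (t**4 − 4t**3 − 7t**2 + 34t − 24) + (2t**3 + 13t**2 + 12t − 27)
  t**4 − 4t**3 − 7t**2 + 34t − 24 = ((1/2)t − 21/4)(2t**3 + 13t**2 + 12t − 27) + ((221/4)t**2 + (221/2)t − 663/4)
  2t**3 + 13t**2 + 12t − 27 = ((8/221)t + 36/221)((221/4)t**2 + (221/2)t − 663/4) + (0)
Last nonzero remainder: (221/4)t**2 + (221/2)t − 663/4. Dividing through by 221/4 gives the monic gcd t**2 + 2t − 3.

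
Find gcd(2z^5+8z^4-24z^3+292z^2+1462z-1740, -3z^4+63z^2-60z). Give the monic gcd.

Euclidean algorithm in ℚ[z]:
  2z^5+8z^4-24z^3+292z^2+1462z-1740 = (-(2/3)z-8/3)(-3z^4+63z^2-60z) + (18z^3+420z^2+1302z-1740)
  -3z^4+63z^2-60z = (-(1/6)z+35/9)(18z^3+420z^2+1302z-1740) + (-(4060/3)z^2-(16240/3)z+20300/3)
  18z^3+420z^2+1302z-1740 = (-(27/2030)z-9/35)(-(4060/3)z^2-(16240/3)z+20300/3) + (0)
Last nonzero remainder: -(4060/3)z^2-(16240/3)z+20300/3. Dividing through by -4060/3 gives the monic gcd z^2+4z-5.

z^2+4z-5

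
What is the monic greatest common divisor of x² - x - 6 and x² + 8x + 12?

Apply the Euclidean algorithm:
  x² - x - 6 = (x² + 8x + 12) + (-9x - 18)
  x² + 8x + 12 = (-(1/9)x - 2/3)(-9x - 18) + (0)
Last nonzero remainder: -9x - 18. Dividing through by -9 gives the monic gcd x + 2.

x + 2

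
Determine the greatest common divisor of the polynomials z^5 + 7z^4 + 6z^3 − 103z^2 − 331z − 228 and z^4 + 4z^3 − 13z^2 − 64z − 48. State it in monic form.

z^3 − 13z − 12

Euclidean algorithm in ℚ[z]:
  z^5 + 7z^4 + 6z^3 − 103z^2 − 331z − 228 = (z + 3)(z^4 + 4z^3 − 13z^2 − 64z − 48) + (7z^3 − 91z − 84)
  z^4 + 4z^3 − 13z^2 − 64z − 48 = ((1/7)z + 4/7)(7z^3 − 91z − 84) + (0)
Last nonzero remainder: 7z^3 − 91z − 84. Dividing through by 7 gives the monic gcd z^3 − 13z − 12.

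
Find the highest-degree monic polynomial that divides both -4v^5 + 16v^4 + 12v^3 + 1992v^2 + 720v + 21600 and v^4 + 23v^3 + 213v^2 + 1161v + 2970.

Apply the Euclidean algorithm:
  -4v^5 + 16v^4 + 12v^3 + 1992v^2 + 720v + 21600 = (-4v + 108)(v^4 + 23v^3 + 213v^2 + 1161v + 2970) + (-1620v^3 - 16368v^2 - 112788v - 299160)
  v^4 + 23v^3 + 213v^2 + 1161v + 2970 = (-(1/1620)v - 1741/218700)(-1620v^3 - 16368v^2 - 112788v - 299160) + ((238336/18225)v^2 + (476672/6075)v + 238336/405)
  -1620v^3 - 16368v^2 - 112788v - 299160 = (-(7381125/59584)v - 15144975/29792)((238336/18225)v^2 + (476672/6075)v + 238336/405) + (0)
Last nonzero remainder: (238336/18225)v^2 + (476672/6075)v + 238336/405. Dividing through by 238336/18225 gives the monic gcd v^2 + 6v + 45.

v^2 + 6v + 45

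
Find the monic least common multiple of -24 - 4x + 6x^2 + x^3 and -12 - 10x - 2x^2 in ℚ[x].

-72 - 36x + 14x^2 + 9x^3 + x^4

Repeated division with remainder:
  x^3 + 6x^2 - 4x - 24 = (-(1/2)x - 1/2)(-2x^2 - 10x - 12) + (-15x - 30)
  -2x^2 - 10x - 12 = ((2/15)x + 2/5)(-15x - 30) + (0)
Last nonzero remainder: -15x - 30. Dividing through by -15 gives the monic gcd x + 2.
Then lcm(f, g) = f·g / gcd(f, g); expanding and making the result monic gives the answer.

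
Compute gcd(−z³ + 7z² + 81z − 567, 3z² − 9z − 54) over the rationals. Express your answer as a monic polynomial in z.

Apply the Euclidean algorithm:
  −z³ + 7z² + 81z − 567 = (−(1/3)z + 4/3)(3z² − 9z − 54) + (75z − 495)
  3z² − 9z − 54 = ((1/25)z + 18/125)(75z − 495) + (432/25)
  75z − 495 = ((625/144)z − 1375/48)(432/25) + (0)
The last nonzero remainder is the constant 432/25, so the polynomials are coprime and gcd = 1.

1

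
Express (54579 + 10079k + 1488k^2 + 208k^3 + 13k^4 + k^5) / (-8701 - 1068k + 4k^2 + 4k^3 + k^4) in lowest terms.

(69 - 2k + k^2)/(-11 + k)

Apply the Euclidean algorithm:
  k^5 + 13k^4 + 208k^3 + 1488k^2 + 10079k + 54579 = (k + 9)(k^4 + 4k^3 + 4k^2 - 1068k - 8701) + (168k^3 + 2520k^2 + 28392k + 132888)
  k^4 + 4k^3 + 4k^2 - 1068k - 8701 = ((1/168)k - 11/168)(168k^3 + 2520k^2 + 28392k + 132888) + (0)
Last nonzero remainder: 168k^3 + 2520k^2 + 28392k + 132888. Dividing through by 168 gives the monic gcd k^3 + 15k^2 + 169k + 791.
Cancel k^3 + 15k^2 + 169k + 791 from numerator and denominator to get the reduced form.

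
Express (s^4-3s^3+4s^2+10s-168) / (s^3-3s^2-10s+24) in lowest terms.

(s^2-2s+14)/(s-2)

Apply the Euclidean algorithm:
  s^4-3s^3+4s^2+10s-168 = (s)(s^3-3s^2-10s+24) + (14s^2-14s-168)
  s^3-3s^2-10s+24 = ((1/14)s-1/7)(14s^2-14s-168) + (0)
Last nonzero remainder: 14s^2-14s-168. Dividing through by 14 gives the monic gcd s^2-s-12.
Cancel s^2-s-12 from numerator and denominator to get the reduced form.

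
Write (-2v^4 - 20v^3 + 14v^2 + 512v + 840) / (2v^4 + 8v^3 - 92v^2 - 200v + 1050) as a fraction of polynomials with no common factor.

By polynomial division,
  -2v^4 - 20v^3 + 14v^2 + 512v + 840 = (-1)(2v^4 + 8v^3 - 92v^2 - 200v + 1050) + (-12v^3 - 78v^2 + 312v + 1890)
  2v^4 + 8v^3 - 92v^2 - 200v + 1050 = (-(1/6)v + 5/12)(-12v^3 - 78v^2 + 312v + 1890) + (-(15/2)v^2 - 15v + 525/2)
  -12v^3 - 78v^2 + 312v + 1890 = ((8/5)v + 36/5)(-(15/2)v^2 - 15v + 525/2) + (0)
Last nonzero remainder: -(15/2)v^2 - 15v + 525/2. Dividing through by -15/2 gives the monic gcd v^2 + 2v - 35.
Cancel v^2 + 2v - 35 from numerator and denominator to get the reduced form.

(-v^2 - 8v - 12)/(v^2 + 2v - 15)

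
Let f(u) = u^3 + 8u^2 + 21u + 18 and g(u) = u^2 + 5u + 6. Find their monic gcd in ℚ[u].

u^2 + 5u + 6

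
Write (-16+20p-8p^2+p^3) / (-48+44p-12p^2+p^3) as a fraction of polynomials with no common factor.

(-2+p)/(-6+p)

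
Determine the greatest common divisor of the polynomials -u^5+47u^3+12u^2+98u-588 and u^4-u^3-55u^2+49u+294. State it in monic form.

u^2-49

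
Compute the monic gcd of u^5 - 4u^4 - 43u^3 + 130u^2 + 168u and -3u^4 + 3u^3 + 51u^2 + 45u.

Repeated division with remainder:
  u^5 - 4u^4 - 43u^3 + 130u^2 + 168u = (-(1/3)u + 1)(-3u^4 + 3u^3 + 51u^2 + 45u) + (-29u^3 + 94u^2 + 123u)
  -3u^4 + 3u^3 + 51u^2 + 45u = ((3/29)u + 195/841)(-29u^3 + 94u^2 + 123u) + ((13860/841)u^2 + (13860/841)u)
  -29u^3 + 94u^2 + 123u = (-(24389/13860)u + 34481/4620)((13860/841)u^2 + (13860/841)u) + (0)
Last nonzero remainder: (13860/841)u^2 + (13860/841)u. Dividing through by 13860/841 gives the monic gcd u^2 + u.

u^2 + u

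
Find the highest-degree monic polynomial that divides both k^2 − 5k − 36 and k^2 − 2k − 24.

k + 4

Euclidean algorithm in ℚ[k]:
  k^2 − 5k − 36 = (k^2 − 2k − 24) + (−3k − 12)
  k^2 − 2k − 24 = (−(1/3)k + 2)(−3k − 12) + (0)
Last nonzero remainder: −3k − 12. Dividing through by −3 gives the monic gcd k + 4.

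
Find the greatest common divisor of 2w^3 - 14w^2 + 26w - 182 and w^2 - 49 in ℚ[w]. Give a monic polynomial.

w - 7

Apply the Euclidean algorithm:
  2w^3 - 14w^2 + 26w - 182 = (2w - 14)(w^2 - 49) + (124w - 868)
  w^2 - 49 = ((1/124)w + 7/124)(124w - 868) + (0)
Last nonzero remainder: 124w - 868. Dividing through by 124 gives the monic gcd w - 7.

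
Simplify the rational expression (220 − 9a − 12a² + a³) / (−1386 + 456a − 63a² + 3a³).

(−20 − a + a²)/(126 − 30a + 3a²)

Repeated division with remainder:
  a³ − 12a² − 9a + 220 = (1/3)(3a³ − 63a² + 456a − 1386) + (9a² − 161a + 682)
  3a³ − 63a² + 456a − 1386 = ((1/3)a − 28/27)(9a² − 161a + 682) + ((1666/27)a − 18326/27)
  9a² − 161a + 682 = ((243/1666)a − 837/833)((1666/27)a − 18326/27) + (0)
Last nonzero remainder: (1666/27)a − 18326/27. Dividing through by 1666/27 gives the monic gcd a − 11.
Cancel a − 11 from numerator and denominator to get the reduced form.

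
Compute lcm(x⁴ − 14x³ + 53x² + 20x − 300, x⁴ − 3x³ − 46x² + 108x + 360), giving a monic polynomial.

x⁵ − 8x⁴ − 31x³ + 338x² − 180x − 1800

Apply the Euclidean algorithm:
  x⁴ − 14x³ + 53x² + 20x − 300 = (x⁴ − 3x³ − 46x² + 108x + 360) + (−11x³ + 99x² − 88x − 660)
  x⁴ − 3x³ − 46x² + 108x + 360 = (−(1/11)x − 6/11)(−11x³ + 99x² − 88x − 660) + (0)
Last nonzero remainder: −11x³ + 99x² − 88x − 660. Dividing through by −11 gives the monic gcd x³ − 9x² + 8x + 60.
Then lcm(f, g) = f·g / gcd(f, g); expanding and making the result monic gives the answer.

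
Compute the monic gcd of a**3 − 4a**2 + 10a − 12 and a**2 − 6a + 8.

Repeated division with remainder:
  a**3 − 4a**2 + 10a − 12 = (a + 2)(a**2 − 6a + 8) + (14a − 28)
  a**2 − 6a + 8 = ((1/14)a − 2/7)(14a − 28) + (0)
Last nonzero remainder: 14a − 28. Dividing through by 14 gives the monic gcd a − 2.

a − 2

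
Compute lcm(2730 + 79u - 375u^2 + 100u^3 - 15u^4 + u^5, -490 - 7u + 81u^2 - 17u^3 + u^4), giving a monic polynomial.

-19110 + 2177u + 2704u^2 - 1075u^3 + 205u^4 - 22u^5 + u^6

Repeated division with remainder:
  u^5 - 15u^4 + 100u^3 - 375u^2 + 79u + 2730 = (u + 2)(u^4 - 17u^3 + 81u^2 - 7u - 490) + (53u^3 - 530u^2 + 583u + 3710)
  u^4 - 17u^3 + 81u^2 - 7u - 490 = ((1/53)u - 7/53)(53u^3 - 530u^2 + 583u + 3710) + (0)
Last nonzero remainder: 53u^3 - 530u^2 + 583u + 3710. Dividing through by 53 gives the monic gcd u^3 - 10u^2 + 11u + 70.
Then lcm(f, g) = f·g / gcd(f, g); expanding and making the result monic gives the answer.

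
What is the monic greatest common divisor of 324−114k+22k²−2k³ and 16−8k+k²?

1

Euclidean algorithm in ℚ[k]:
  −2k³+22k²−114k+324 = (−2k+6)(k²−8k+16) + (−34k+228)
  k²−8k+16 = (−(1/34)k+11/289)(−34k+228) + (2116/289)
  −34k+228 = (−(4913/1058)k+16473/529)(2116/289) + (0)
The last nonzero remainder is the constant 2116/289, so the polynomials are coprime and gcd = 1.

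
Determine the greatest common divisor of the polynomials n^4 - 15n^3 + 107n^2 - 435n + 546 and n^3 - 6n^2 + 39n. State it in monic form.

n^2 - 6n + 39

By polynomial division,
  n^4 - 15n^3 + 107n^2 - 435n + 546 = (n - 9)(n^3 - 6n^2 + 39n) + (14n^2 - 84n + 546)
  n^3 - 6n^2 + 39n = ((1/14)n)(14n^2 - 84n + 546) + (0)
Last nonzero remainder: 14n^2 - 84n + 546. Dividing through by 14 gives the monic gcd n^2 - 6n + 39.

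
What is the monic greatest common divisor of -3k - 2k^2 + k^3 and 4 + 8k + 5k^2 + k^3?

1 + k

Euclidean algorithm in ℚ[k]:
  k^3 - 2k^2 - 3k = (k^3 + 5k^2 + 8k + 4) + (-7k^2 - 11k - 4)
  k^3 + 5k^2 + 8k + 4 = (-(1/7)k - 24/49)(-7k^2 - 11k - 4) + ((100/49)k + 100/49)
  -7k^2 - 11k - 4 = (-(343/100)k - 49/25)((100/49)k + 100/49) + (0)
Last nonzero remainder: (100/49)k + 100/49. Dividing through by 100/49 gives the monic gcd k + 1.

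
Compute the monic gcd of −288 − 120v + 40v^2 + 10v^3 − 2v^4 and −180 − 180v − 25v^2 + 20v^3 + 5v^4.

Repeated division with remainder:
  −2v^4 + 10v^3 + 40v^2 − 120v − 288 = (−2/5)(5v^4 + 20v^3 − 25v^2 − 180v − 180) + (18v^3 + 30v^2 − 192v − 360)
  5v^4 + 20v^3 − 25v^2 − 180v − 180 = ((5/18)v + 35/54)(18v^3 + 30v^2 − 192v − 360) + ((80/9)v^2 + (400/9)v + 160/3)
  18v^3 + 30v^2 − 192v − 360 = ((81/40)v − 27/4)((80/9)v^2 + (400/9)v + 160/3) + (0)
Last nonzero remainder: (80/9)v^2 + (400/9)v + 160/3. Dividing through by 80/9 gives the monic gcd v^2 + 5v + 6.

6 + 5v + v^2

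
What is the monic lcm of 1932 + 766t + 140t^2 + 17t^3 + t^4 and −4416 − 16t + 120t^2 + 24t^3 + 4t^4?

−7728 − 1132t + 206t^2 + 72t^3 + 13t^4 + t^5

Euclidean algorithm in ℚ[t]:
  t^4 + 17t^3 + 140t^2 + 766t + 1932 = (1/4)(4t^4 + 24t^3 + 120t^2 − 16t − 4416) + (11t^3 + 110t^2 + 770t + 3036)
  4t^4 + 24t^3 + 120t^2 − 16t − 4416 = ((4/11)t − 16/11)(11t^3 + 110t^2 + 770t + 3036) + (0)
Last nonzero remainder: 11t^3 + 110t^2 + 770t + 3036. Dividing through by 11 gives the monic gcd t^3 + 10t^2 + 70t + 276.
Then lcm(f, g) = f·g / gcd(f, g); expanding and making the result monic gives the answer.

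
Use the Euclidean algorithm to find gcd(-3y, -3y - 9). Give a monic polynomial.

1

Repeated division with remainder:
  -3y = (-3y - 9) + (9)
  -3y - 9 = (-(1/3)y - 1)(9) + (0)
The last nonzero remainder is the constant 9, so the polynomials are coprime and gcd = 1.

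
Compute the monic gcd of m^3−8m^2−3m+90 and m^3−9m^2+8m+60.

m^2−11m+30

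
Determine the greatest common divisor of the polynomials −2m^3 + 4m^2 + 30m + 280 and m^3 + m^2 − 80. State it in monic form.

m^2 + 5m + 20

Repeated division with remainder:
  −2m^3 + 4m^2 + 30m + 280 = (−2)(m^3 + m^2 − 80) + (6m^2 + 30m + 120)
  m^3 + m^2 − 80 = ((1/6)m − 2/3)(6m^2 + 30m + 120) + (0)
Last nonzero remainder: 6m^2 + 30m + 120. Dividing through by 6 gives the monic gcd m^2 + 5m + 20.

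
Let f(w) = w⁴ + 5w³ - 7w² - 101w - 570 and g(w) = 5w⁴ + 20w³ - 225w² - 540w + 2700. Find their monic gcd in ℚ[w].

w² + w - 30

By polynomial division,
  w⁴ + 5w³ - 7w² - 101w - 570 = (1/5)(5w⁴ + 20w³ - 225w² - 540w + 2700) + (w³ + 38w² + 7w - 1110)
  5w⁴ + 20w³ - 225w² - 540w + 2700 = (5w - 170)(w³ + 38w² + 7w - 1110) + (6200w² + 6200w - 186000)
  w³ + 38w² + 7w - 1110 = ((1/6200)w + 37/6200)(6200w² + 6200w - 186000) + (0)
Last nonzero remainder: 6200w² + 6200w - 186000. Dividing through by 6200 gives the monic gcd w² + w - 30.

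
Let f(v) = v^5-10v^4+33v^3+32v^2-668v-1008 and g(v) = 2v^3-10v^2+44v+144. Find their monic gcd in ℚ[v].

v^3-5v^2+22v+72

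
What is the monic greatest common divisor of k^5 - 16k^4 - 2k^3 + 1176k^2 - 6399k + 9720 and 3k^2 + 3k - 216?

By polynomial division,
  k^5 - 16k^4 - 2k^3 + 1176k^2 - 6399k + 9720 = ((1/3)k^3 - (17/3)k^2 + 29k - 45)(3k^2 + 3k - 216) + (0)
Last nonzero remainder: 3k^2 + 3k - 216. Dividing through by 3 gives the monic gcd k^2 + k - 72.

k^2 + k - 72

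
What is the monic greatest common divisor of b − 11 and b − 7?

By polynomial division,
  b − 11 = (b − 7) + (−4)
  b − 7 = (−(1/4)b + 7/4)(−4) + (0)
The last nonzero remainder is the constant −4, so the polynomials are coprime and gcd = 1.

1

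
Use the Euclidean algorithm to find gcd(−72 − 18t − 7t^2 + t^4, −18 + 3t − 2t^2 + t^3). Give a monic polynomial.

Repeated division with remainder:
  t^4 − 7t^2 − 18t − 72 = (t + 2)(t^3 − 2t^2 + 3t − 18) + (−6t^2 − 6t − 36)
  t^3 − 2t^2 + 3t − 18 = (−(1/6)t + 1/2)(−6t^2 − 6t − 36) + (0)
Last nonzero remainder: −6t^2 − 6t − 36. Dividing through by −6 gives the monic gcd t^2 + t + 6.

6 + t + t^2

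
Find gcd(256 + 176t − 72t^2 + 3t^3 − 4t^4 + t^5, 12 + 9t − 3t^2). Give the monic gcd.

−4 − 3t + t^2

Euclidean algorithm in ℚ[t]:
  t^5 − 4t^4 + 3t^3 − 72t^2 + 176t + 256 = (−(1/3)t^3 + (1/3)t^2 − (4/3)t + 64/3)(−3t^2 + 9t + 12) + (0)
Last nonzero remainder: −3t^2 + 9t + 12. Dividing through by −3 gives the monic gcd t^2 − 3t − 4.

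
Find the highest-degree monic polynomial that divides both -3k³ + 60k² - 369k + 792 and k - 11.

k - 11

Repeated division with remainder:
  -3k³ + 60k² - 369k + 792 = (-3k² + 27k - 72)(k - 11) + (0)
The last nonzero remainder k - 11 is already monic.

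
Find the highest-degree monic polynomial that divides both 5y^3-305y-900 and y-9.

Apply the Euclidean algorithm:
  5y^3-305y-900 = (5y^2+45y+100)(y-9) + (0)
The last nonzero remainder y-9 is already monic.

y-9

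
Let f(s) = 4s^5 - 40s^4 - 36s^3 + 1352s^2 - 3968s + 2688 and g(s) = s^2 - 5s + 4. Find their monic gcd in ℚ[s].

s^2 - 5s + 4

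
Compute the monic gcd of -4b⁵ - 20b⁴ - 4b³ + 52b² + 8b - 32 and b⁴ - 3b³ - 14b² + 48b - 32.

Apply the Euclidean algorithm:
  -4b⁵ - 20b⁴ - 4b³ + 52b² + 8b - 32 = (-4b - 32)(b⁴ - 3b³ - 14b² + 48b - 32) + (-156b³ - 204b² + 1416b - 1056)
  b⁴ - 3b³ - 14b² + 48b - 32 = (-(1/156)b + 14/507)(-156b³ - 204b² + 1416b - 1056) + ((120/169)b² + (360/169)b - 480/169)
  -156b³ - 204b² + 1416b - 1056 = (-(2197/10)b + 1859/5)((120/169)b² + (360/169)b - 480/169) + (0)
Last nonzero remainder: (120/169)b² + (360/169)b - 480/169. Dividing through by 120/169 gives the monic gcd b² + 3b - 4.

b² + 3b - 4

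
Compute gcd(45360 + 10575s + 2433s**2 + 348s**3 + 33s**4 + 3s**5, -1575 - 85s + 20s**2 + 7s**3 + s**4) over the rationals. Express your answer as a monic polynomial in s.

315 + 80s + 12s**2 + s**3

Repeated division with remainder:
  3s**5 + 33s**4 + 348s**3 + 2433s**2 + 10575s + 45360 = (3s + 12)(s**4 + 7s**3 + 20s**2 - 85s - 1575) + (204s**3 + 2448s**2 + 16320s + 64260)
  s**4 + 7s**3 + 20s**2 - 85s - 1575 = ((1/204)s - 5/204)(204s**3 + 2448s**2 + 16320s + 64260) + (0)
Last nonzero remainder: 204s**3 + 2448s**2 + 16320s + 64260. Dividing through by 204 gives the monic gcd s**3 + 12s**2 + 80s + 315.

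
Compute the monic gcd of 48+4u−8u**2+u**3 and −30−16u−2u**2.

Apply the Euclidean algorithm:
  u**3−8u**2+4u+48 = (−(1/2)u+8)(−2u**2−16u−30) + (117u+288)
  −2u**2−16u−30 = (−(2/117)u−16/169)(117u+288) + (−462/169)
  117u+288 = (−(6591/154)u−8112/77)(−462/169) + (0)
The last nonzero remainder is the constant −462/169, so the polynomials are coprime and gcd = 1.

1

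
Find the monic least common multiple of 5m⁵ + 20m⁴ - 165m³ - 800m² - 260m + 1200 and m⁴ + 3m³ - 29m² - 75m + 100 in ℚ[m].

m⁶ - m⁵ - 53m⁴ + 5m³ + 748m² + 500m - 1200

Repeated division with remainder:
  5m⁵ + 20m⁴ - 165m³ - 800m² - 260m + 1200 = (5m + 5)(m⁴ + 3m³ - 29m² - 75m + 100) + (-35m³ - 280m² - 385m + 700)
  m⁴ + 3m³ - 29m² - 75m + 100 = (-(1/35)m + 1/7)(-35m³ - 280m² - 385m + 700) + (0)
Last nonzero remainder: -35m³ - 280m² - 385m + 700. Dividing through by -35 gives the monic gcd m³ + 8m² + 11m - 20.
Then lcm(f, g) = f·g / gcd(f, g); expanding and making the result monic gives the answer.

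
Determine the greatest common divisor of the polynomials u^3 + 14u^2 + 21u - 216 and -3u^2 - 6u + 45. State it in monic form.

Euclidean algorithm in ℚ[u]:
  u^3 + 14u^2 + 21u - 216 = (-(1/3)u - 4)(-3u^2 - 6u + 45) + (12u - 36)
  -3u^2 - 6u + 45 = (-(1/4)u - 5/4)(12u - 36) + (0)
Last nonzero remainder: 12u - 36. Dividing through by 12 gives the monic gcd u - 3.

u - 3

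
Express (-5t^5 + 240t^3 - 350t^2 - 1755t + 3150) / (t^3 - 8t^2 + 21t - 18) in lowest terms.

Euclidean algorithm in ℚ[t]:
  -5t^5 + 240t^3 - 350t^2 - 1755t + 3150 = (-5t^2 - 40t + 25)(t^3 - 8t^2 + 21t - 18) + (600t^2 - 3000t + 3600)
  t^3 - 8t^2 + 21t - 18 = ((1/600)t - 1/200)(600t^2 - 3000t + 3600) + (0)
Last nonzero remainder: 600t^2 - 3000t + 3600. Dividing through by 600 gives the monic gcd t^2 - 5t + 6.
Cancel t^2 - 5t + 6 from numerator and denominator to get the reduced form.

(-5t^3 - 25t^2 + 145t + 525)/(t - 3)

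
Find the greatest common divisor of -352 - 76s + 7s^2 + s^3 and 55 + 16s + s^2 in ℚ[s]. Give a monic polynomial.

Repeated division with remainder:
  s^3 + 7s^2 - 76s - 352 = (s - 9)(s^2 + 16s + 55) + (13s + 143)
  s^2 + 16s + 55 = ((1/13)s + 5/13)(13s + 143) + (0)
Last nonzero remainder: 13s + 143. Dividing through by 13 gives the monic gcd s + 11.

11 + s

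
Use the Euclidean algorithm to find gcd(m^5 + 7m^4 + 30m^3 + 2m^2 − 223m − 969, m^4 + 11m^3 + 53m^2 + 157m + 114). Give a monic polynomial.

m^2 + 4m + 19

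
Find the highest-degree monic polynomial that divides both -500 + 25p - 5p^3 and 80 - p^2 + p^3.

20 - 5p + p^2

By polynomial division,
  -5p^3 + 25p - 500 = (-5)(p^3 - p^2 + 80) + (-5p^2 + 25p - 100)
  p^3 - p^2 + 80 = (-(1/5)p - 4/5)(-5p^2 + 25p - 100) + (0)
Last nonzero remainder: -5p^2 + 25p - 100. Dividing through by -5 gives the monic gcd p^2 - 5p + 20.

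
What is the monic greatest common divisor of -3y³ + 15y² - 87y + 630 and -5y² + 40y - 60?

y - 6

Euclidean algorithm in ℚ[y]:
  -3y³ + 15y² - 87y + 630 = ((3/5)y + 9/5)(-5y² + 40y - 60) + (-123y + 738)
  -5y² + 40y - 60 = ((5/123)y - 10/123)(-123y + 738) + (0)
Last nonzero remainder: -123y + 738. Dividing through by -123 gives the monic gcd y - 6.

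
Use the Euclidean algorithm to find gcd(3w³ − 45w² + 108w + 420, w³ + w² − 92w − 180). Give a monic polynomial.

w² − 8w − 20

Euclidean algorithm in ℚ[w]:
  3w³ − 45w² + 108w + 420 = (3)(w³ + w² − 92w − 180) + (−48w² + 384w + 960)
  w³ + w² − 92w − 180 = (−(1/48)w − 3/16)(−48w² + 384w + 960) + (0)
Last nonzero remainder: −48w² + 384w + 960. Dividing through by −48 gives the monic gcd w² − 8w − 20.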